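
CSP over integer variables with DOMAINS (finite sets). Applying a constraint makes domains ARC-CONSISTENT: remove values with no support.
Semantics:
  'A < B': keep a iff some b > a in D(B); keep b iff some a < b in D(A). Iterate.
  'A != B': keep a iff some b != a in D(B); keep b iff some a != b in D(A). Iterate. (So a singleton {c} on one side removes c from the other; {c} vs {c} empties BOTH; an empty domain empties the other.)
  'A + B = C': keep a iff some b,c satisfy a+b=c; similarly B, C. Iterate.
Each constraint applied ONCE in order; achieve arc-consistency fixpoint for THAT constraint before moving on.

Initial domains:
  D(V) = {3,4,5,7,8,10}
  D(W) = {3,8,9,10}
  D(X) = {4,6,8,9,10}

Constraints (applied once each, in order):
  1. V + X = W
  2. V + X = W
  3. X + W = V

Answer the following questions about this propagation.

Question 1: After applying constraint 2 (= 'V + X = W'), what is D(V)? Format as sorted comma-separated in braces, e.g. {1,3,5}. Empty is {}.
Constraint 1 (V + X = W) on D(V)={3,4,5,7,8,10} D(X)={4,6,8,9,10} D(W)={3,8,9,10}: V {3,4,5,7,8,10}->{3,4,5}; X {4,6,8,9,10}->{4,6}; W {3,8,9,10}->{8,9,10}
Constraint 2 (V + X = W) on D(V)={3,4,5} D(X)={4,6} D(W)={8,9,10}: no change
So after constraint 2: D(V) = {3,4,5}

Answer: {3,4,5}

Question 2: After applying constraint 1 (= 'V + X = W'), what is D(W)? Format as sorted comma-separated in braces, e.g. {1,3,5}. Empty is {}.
Constraint 1 (V + X = W) on D(V)={3,4,5,7,8,10} D(X)={4,6,8,9,10} D(W)={3,8,9,10}: V {3,4,5,7,8,10}->{3,4,5}; X {4,6,8,9,10}->{4,6}; W {3,8,9,10}->{8,9,10}
So after constraint 1: D(W) = {8,9,10}

Answer: {8,9,10}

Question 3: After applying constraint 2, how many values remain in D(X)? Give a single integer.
Answer: 2

Derivation:
Constraint 1 (V + X = W) on D(V)={3,4,5,7,8,10} D(X)={4,6,8,9,10} D(W)={3,8,9,10}: V {3,4,5,7,8,10}->{3,4,5}; X {4,6,8,9,10}->{4,6}; W {3,8,9,10}->{8,9,10}
Constraint 2 (V + X = W) on D(V)={3,4,5} D(X)={4,6} D(W)={8,9,10}: no change
So after constraint 2: D(X)={4,6}, size = 2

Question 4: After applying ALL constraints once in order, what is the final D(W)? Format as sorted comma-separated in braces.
Answer: {}

Derivation:
Constraint 1 (V + X = W) on D(V)={3,4,5,7,8,10} D(X)={4,6,8,9,10} D(W)={3,8,9,10}: V {3,4,5,7,8,10}->{3,4,5}; X {4,6,8,9,10}->{4,6}; W {3,8,9,10}->{8,9,10}
Constraint 2 (V + X = W) on D(V)={3,4,5} D(X)={4,6} D(W)={8,9,10}: no change
Constraint 3 (X + W = V) on D(X)={4,6} D(W)={8,9,10} D(V)={3,4,5}: X {4,6}->{}; W {8,9,10}->{}; V {3,4,5}->{}
So after all 3 constraints: D(W) = {}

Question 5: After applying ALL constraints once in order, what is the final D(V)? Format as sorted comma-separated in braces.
Constraint 1 (V + X = W) on D(V)={3,4,5,7,8,10} D(X)={4,6,8,9,10} D(W)={3,8,9,10}: V {3,4,5,7,8,10}->{3,4,5}; X {4,6,8,9,10}->{4,6}; W {3,8,9,10}->{8,9,10}
Constraint 2 (V + X = W) on D(V)={3,4,5} D(X)={4,6} D(W)={8,9,10}: no change
Constraint 3 (X + W = V) on D(X)={4,6} D(W)={8,9,10} D(V)={3,4,5}: X {4,6}->{}; W {8,9,10}->{}; V {3,4,5}->{}
So after all 3 constraints: D(V) = {}

Answer: {}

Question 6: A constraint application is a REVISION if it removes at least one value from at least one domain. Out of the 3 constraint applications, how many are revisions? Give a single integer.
Constraint 1 (V + X = W) on D(V)={3,4,5,7,8,10} D(X)={4,6,8,9,10} D(W)={3,8,9,10}: V {3,4,5,7,8,10}->{3,4,5}; X {4,6,8,9,10}->{4,6}; W {3,8,9,10}->{8,9,10} => REVISION
Constraint 2 (V + X = W) on D(V)={3,4,5} D(X)={4,6} D(W)={8,9,10}: no change => not a revision
Constraint 3 (X + W = V) on D(X)={4,6} D(W)={8,9,10} D(V)={3,4,5}: X {4,6}->{}; W {8,9,10}->{}; V {3,4,5}->{} => REVISION
Total revisions = 2

Answer: 2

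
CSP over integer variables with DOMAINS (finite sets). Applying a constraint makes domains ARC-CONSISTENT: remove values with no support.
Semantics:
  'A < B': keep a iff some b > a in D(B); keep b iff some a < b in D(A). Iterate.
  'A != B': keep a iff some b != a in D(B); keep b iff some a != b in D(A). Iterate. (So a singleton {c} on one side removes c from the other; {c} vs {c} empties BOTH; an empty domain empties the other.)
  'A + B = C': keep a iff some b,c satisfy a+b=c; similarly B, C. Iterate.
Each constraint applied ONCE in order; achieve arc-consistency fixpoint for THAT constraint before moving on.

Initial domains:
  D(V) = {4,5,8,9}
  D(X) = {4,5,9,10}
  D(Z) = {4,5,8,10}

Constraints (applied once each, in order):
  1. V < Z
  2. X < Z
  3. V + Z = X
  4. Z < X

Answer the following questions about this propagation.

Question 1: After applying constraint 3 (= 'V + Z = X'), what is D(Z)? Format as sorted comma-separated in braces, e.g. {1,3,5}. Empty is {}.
Constraint 1 (V < Z) on D(V)={4,5,8,9} D(Z)={4,5,8,10}: Z {4,5,8,10}->{5,8,10}
Constraint 2 (X < Z) on D(X)={4,5,9,10} D(Z)={5,8,10}: X {4,5,9,10}->{4,5,9}
Constraint 3 (V + Z = X) on D(V)={4,5,8,9} D(Z)={5,8,10} D(X)={4,5,9}: V {4,5,8,9}->{4}; Z {5,8,10}->{5}; X {4,5,9}->{9}
So after constraint 3: D(Z) = {5}

Answer: {5}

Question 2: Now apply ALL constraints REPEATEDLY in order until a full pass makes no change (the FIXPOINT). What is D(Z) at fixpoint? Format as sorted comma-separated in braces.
Answer: {}

Derivation:
pass 0 (initial): D(Z)={4,5,8,10}
pass 1: V {4,5,8,9}->{4}; X {4,5,9,10}->{9}; Z {4,5,8,10}->{5}
pass 2: V {4}->{}; X {9}->{}; Z {5}->{}
pass 3: no change
Fixpoint after 3 passes: D(Z) = {}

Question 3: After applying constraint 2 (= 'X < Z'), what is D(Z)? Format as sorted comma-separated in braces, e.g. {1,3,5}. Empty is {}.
Answer: {5,8,10}

Derivation:
Constraint 1 (V < Z) on D(V)={4,5,8,9} D(Z)={4,5,8,10}: Z {4,5,8,10}->{5,8,10}
Constraint 2 (X < Z) on D(X)={4,5,9,10} D(Z)={5,8,10}: X {4,5,9,10}->{4,5,9}
So after constraint 2: D(Z) = {5,8,10}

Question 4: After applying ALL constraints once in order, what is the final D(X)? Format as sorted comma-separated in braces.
Constraint 1 (V < Z) on D(V)={4,5,8,9} D(Z)={4,5,8,10}: Z {4,5,8,10}->{5,8,10}
Constraint 2 (X < Z) on D(X)={4,5,9,10} D(Z)={5,8,10}: X {4,5,9,10}->{4,5,9}
Constraint 3 (V + Z = X) on D(V)={4,5,8,9} D(Z)={5,8,10} D(X)={4,5,9}: V {4,5,8,9}->{4}; Z {5,8,10}->{5}; X {4,5,9}->{9}
Constraint 4 (Z < X) on D(Z)={5} D(X)={9}: no change
So after all 4 constraints: D(X) = {9}

Answer: {9}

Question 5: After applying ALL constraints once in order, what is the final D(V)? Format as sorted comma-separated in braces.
Constraint 1 (V < Z) on D(V)={4,5,8,9} D(Z)={4,5,8,10}: Z {4,5,8,10}->{5,8,10}
Constraint 2 (X < Z) on D(X)={4,5,9,10} D(Z)={5,8,10}: X {4,5,9,10}->{4,5,9}
Constraint 3 (V + Z = X) on D(V)={4,5,8,9} D(Z)={5,8,10} D(X)={4,5,9}: V {4,5,8,9}->{4}; Z {5,8,10}->{5}; X {4,5,9}->{9}
Constraint 4 (Z < X) on D(Z)={5} D(X)={9}: no change
So after all 4 constraints: D(V) = {4}

Answer: {4}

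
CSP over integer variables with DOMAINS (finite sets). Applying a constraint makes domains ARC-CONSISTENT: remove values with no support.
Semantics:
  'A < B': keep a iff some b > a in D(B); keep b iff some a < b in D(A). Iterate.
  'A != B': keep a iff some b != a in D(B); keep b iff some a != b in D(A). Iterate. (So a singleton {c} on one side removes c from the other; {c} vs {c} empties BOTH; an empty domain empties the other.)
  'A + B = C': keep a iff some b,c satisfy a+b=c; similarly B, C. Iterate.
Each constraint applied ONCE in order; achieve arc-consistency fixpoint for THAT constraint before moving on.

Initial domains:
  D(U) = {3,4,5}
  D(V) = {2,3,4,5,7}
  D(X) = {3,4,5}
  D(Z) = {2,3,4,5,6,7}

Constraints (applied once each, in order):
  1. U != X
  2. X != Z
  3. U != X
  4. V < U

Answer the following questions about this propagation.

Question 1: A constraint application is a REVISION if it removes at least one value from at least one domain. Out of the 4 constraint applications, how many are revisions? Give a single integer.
Constraint 1 (U != X) on D(U)={3,4,5} D(X)={3,4,5}: no change => not a revision
Constraint 2 (X != Z) on D(X)={3,4,5} D(Z)={2,3,4,5,6,7}: no change => not a revision
Constraint 3 (U != X) on D(U)={3,4,5} D(X)={3,4,5}: no change => not a revision
Constraint 4 (V < U) on D(V)={2,3,4,5,7} D(U)={3,4,5}: V {2,3,4,5,7}->{2,3,4} => REVISION
Total revisions = 1

Answer: 1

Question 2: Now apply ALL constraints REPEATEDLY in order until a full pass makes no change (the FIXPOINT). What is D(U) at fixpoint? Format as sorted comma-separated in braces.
Answer: {3,4,5}

Derivation:
pass 0 (initial): D(U)={3,4,5}
pass 1: V {2,3,4,5,7}->{2,3,4}
pass 2: no change
Fixpoint after 2 passes: D(U) = {3,4,5}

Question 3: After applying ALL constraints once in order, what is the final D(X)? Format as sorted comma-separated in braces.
Answer: {3,4,5}

Derivation:
Constraint 1 (U != X) on D(U)={3,4,5} D(X)={3,4,5}: no change
Constraint 2 (X != Z) on D(X)={3,4,5} D(Z)={2,3,4,5,6,7}: no change
Constraint 3 (U != X) on D(U)={3,4,5} D(X)={3,4,5}: no change
Constraint 4 (V < U) on D(V)={2,3,4,5,7} D(U)={3,4,5}: V {2,3,4,5,7}->{2,3,4}
So after all 4 constraints: D(X) = {3,4,5}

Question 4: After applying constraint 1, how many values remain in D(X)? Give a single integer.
Answer: 3

Derivation:
Constraint 1 (U != X) on D(U)={3,4,5} D(X)={3,4,5}: no change
So after constraint 1: D(X)={3,4,5}, size = 3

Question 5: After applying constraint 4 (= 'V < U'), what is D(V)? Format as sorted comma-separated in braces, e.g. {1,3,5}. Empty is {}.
Answer: {2,3,4}

Derivation:
Constraint 1 (U != X) on D(U)={3,4,5} D(X)={3,4,5}: no change
Constraint 2 (X != Z) on D(X)={3,4,5} D(Z)={2,3,4,5,6,7}: no change
Constraint 3 (U != X) on D(U)={3,4,5} D(X)={3,4,5}: no change
Constraint 4 (V < U) on D(V)={2,3,4,5,7} D(U)={3,4,5}: V {2,3,4,5,7}->{2,3,4}
So after constraint 4: D(V) = {2,3,4}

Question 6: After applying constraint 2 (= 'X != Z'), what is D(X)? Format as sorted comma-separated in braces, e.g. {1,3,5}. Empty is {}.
Answer: {3,4,5}

Derivation:
Constraint 1 (U != X) on D(U)={3,4,5} D(X)={3,4,5}: no change
Constraint 2 (X != Z) on D(X)={3,4,5} D(Z)={2,3,4,5,6,7}: no change
So after constraint 2: D(X) = {3,4,5}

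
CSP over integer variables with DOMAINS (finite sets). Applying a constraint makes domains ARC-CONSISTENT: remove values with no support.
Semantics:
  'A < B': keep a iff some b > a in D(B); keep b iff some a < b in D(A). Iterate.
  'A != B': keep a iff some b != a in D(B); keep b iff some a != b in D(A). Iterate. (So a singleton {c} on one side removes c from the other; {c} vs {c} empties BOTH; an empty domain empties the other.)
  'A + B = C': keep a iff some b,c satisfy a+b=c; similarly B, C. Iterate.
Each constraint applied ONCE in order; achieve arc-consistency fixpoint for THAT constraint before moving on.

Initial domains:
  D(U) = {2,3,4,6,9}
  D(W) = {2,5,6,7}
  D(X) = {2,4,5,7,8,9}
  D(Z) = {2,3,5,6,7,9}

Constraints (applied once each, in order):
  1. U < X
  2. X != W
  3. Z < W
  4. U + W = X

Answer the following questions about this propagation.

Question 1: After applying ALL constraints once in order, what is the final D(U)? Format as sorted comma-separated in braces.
Answer: {2,3,4}

Derivation:
Constraint 1 (U < X) on D(U)={2,3,4,6,9} D(X)={2,4,5,7,8,9}: U {2,3,4,6,9}->{2,3,4,6}; X {2,4,5,7,8,9}->{4,5,7,8,9}
Constraint 2 (X != W) on D(X)={4,5,7,8,9} D(W)={2,5,6,7}: no change
Constraint 3 (Z < W) on D(Z)={2,3,5,6,7,9} D(W)={2,5,6,7}: Z {2,3,5,6,7,9}->{2,3,5,6}; W {2,5,6,7}->{5,6,7}
Constraint 4 (U + W = X) on D(U)={2,3,4,6} D(W)={5,6,7} D(X)={4,5,7,8,9}: U {2,3,4,6}->{2,3,4}; X {4,5,7,8,9}->{7,8,9}
So after all 4 constraints: D(U) = {2,3,4}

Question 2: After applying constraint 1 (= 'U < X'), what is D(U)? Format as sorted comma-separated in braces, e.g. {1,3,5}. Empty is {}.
Constraint 1 (U < X) on D(U)={2,3,4,6,9} D(X)={2,4,5,7,8,9}: U {2,3,4,6,9}->{2,3,4,6}; X {2,4,5,7,8,9}->{4,5,7,8,9}
So after constraint 1: D(U) = {2,3,4,6}

Answer: {2,3,4,6}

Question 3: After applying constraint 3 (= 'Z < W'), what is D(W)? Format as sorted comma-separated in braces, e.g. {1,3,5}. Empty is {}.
Answer: {5,6,7}

Derivation:
Constraint 1 (U < X) on D(U)={2,3,4,6,9} D(X)={2,4,5,7,8,9}: U {2,3,4,6,9}->{2,3,4,6}; X {2,4,5,7,8,9}->{4,5,7,8,9}
Constraint 2 (X != W) on D(X)={4,5,7,8,9} D(W)={2,5,6,7}: no change
Constraint 3 (Z < W) on D(Z)={2,3,5,6,7,9} D(W)={2,5,6,7}: Z {2,3,5,6,7,9}->{2,3,5,6}; W {2,5,6,7}->{5,6,7}
So after constraint 3: D(W) = {5,6,7}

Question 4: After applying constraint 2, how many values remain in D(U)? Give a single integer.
Answer: 4

Derivation:
Constraint 1 (U < X) on D(U)={2,3,4,6,9} D(X)={2,4,5,7,8,9}: U {2,3,4,6,9}->{2,3,4,6}; X {2,4,5,7,8,9}->{4,5,7,8,9}
Constraint 2 (X != W) on D(X)={4,5,7,8,9} D(W)={2,5,6,7}: no change
So after constraint 2: D(U)={2,3,4,6}, size = 4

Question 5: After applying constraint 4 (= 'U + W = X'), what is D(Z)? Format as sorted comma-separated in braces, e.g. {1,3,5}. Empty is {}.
Answer: {2,3,5,6}

Derivation:
Constraint 1 (U < X) on D(U)={2,3,4,6,9} D(X)={2,4,5,7,8,9}: U {2,3,4,6,9}->{2,3,4,6}; X {2,4,5,7,8,9}->{4,5,7,8,9}
Constraint 2 (X != W) on D(X)={4,5,7,8,9} D(W)={2,5,6,7}: no change
Constraint 3 (Z < W) on D(Z)={2,3,5,6,7,9} D(W)={2,5,6,7}: Z {2,3,5,6,7,9}->{2,3,5,6}; W {2,5,6,7}->{5,6,7}
Constraint 4 (U + W = X) on D(U)={2,3,4,6} D(W)={5,6,7} D(X)={4,5,7,8,9}: U {2,3,4,6}->{2,3,4}; X {4,5,7,8,9}->{7,8,9}
So after constraint 4: D(Z) = {2,3,5,6}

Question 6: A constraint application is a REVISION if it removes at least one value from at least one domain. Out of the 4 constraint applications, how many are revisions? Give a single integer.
Answer: 3

Derivation:
Constraint 1 (U < X) on D(U)={2,3,4,6,9} D(X)={2,4,5,7,8,9}: U {2,3,4,6,9}->{2,3,4,6}; X {2,4,5,7,8,9}->{4,5,7,8,9} => REVISION
Constraint 2 (X != W) on D(X)={4,5,7,8,9} D(W)={2,5,6,7}: no change => not a revision
Constraint 3 (Z < W) on D(Z)={2,3,5,6,7,9} D(W)={2,5,6,7}: Z {2,3,5,6,7,9}->{2,3,5,6}; W {2,5,6,7}->{5,6,7} => REVISION
Constraint 4 (U + W = X) on D(U)={2,3,4,6} D(W)={5,6,7} D(X)={4,5,7,8,9}: U {2,3,4,6}->{2,3,4}; X {4,5,7,8,9}->{7,8,9} => REVISION
Total revisions = 3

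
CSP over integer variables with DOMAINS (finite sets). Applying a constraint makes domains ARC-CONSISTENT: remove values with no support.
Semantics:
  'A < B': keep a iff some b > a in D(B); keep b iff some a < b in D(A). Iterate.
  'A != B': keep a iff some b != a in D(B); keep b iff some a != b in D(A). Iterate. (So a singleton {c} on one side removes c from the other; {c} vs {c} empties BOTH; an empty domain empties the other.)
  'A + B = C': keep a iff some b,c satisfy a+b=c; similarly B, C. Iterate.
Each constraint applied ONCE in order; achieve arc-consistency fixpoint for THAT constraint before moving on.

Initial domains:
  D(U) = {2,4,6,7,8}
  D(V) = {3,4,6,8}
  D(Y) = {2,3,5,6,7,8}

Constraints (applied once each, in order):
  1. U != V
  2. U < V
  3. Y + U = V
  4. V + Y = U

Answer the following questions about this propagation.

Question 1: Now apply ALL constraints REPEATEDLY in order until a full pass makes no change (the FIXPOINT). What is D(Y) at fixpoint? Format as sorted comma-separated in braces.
pass 0 (initial): D(Y)={2,3,5,6,7,8}
pass 1: U {2,4,6,7,8}->{6}; V {3,4,6,8}->{4}; Y {2,3,5,6,7,8}->{2}
pass 2: U {6}->{}; V {4}->{}; Y {2}->{}
pass 3: no change
Fixpoint after 3 passes: D(Y) = {}

Answer: {}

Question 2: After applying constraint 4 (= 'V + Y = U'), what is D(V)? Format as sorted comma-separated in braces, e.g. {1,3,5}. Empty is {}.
Constraint 1 (U != V) on D(U)={2,4,6,7,8} D(V)={3,4,6,8}: no change
Constraint 2 (U < V) on D(U)={2,4,6,7,8} D(V)={3,4,6,8}: U {2,4,6,7,8}->{2,4,6,7}
Constraint 3 (Y + U = V) on D(Y)={2,3,5,6,7,8} D(U)={2,4,6,7} D(V)={3,4,6,8}: Y {2,3,5,6,7,8}->{2,6}; U {2,4,6,7}->{2,4,6}; V {3,4,6,8}->{4,6,8}
Constraint 4 (V + Y = U) on D(V)={4,6,8} D(Y)={2,6} D(U)={2,4,6}: V {4,6,8}->{4}; Y {2,6}->{2}; U {2,4,6}->{6}
So after constraint 4: D(V) = {4}

Answer: {4}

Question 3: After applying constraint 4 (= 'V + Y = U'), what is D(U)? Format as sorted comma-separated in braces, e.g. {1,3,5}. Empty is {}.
Answer: {6}

Derivation:
Constraint 1 (U != V) on D(U)={2,4,6,7,8} D(V)={3,4,6,8}: no change
Constraint 2 (U < V) on D(U)={2,4,6,7,8} D(V)={3,4,6,8}: U {2,4,6,7,8}->{2,4,6,7}
Constraint 3 (Y + U = V) on D(Y)={2,3,5,6,7,8} D(U)={2,4,6,7} D(V)={3,4,6,8}: Y {2,3,5,6,7,8}->{2,6}; U {2,4,6,7}->{2,4,6}; V {3,4,6,8}->{4,6,8}
Constraint 4 (V + Y = U) on D(V)={4,6,8} D(Y)={2,6} D(U)={2,4,6}: V {4,6,8}->{4}; Y {2,6}->{2}; U {2,4,6}->{6}
So after constraint 4: D(U) = {6}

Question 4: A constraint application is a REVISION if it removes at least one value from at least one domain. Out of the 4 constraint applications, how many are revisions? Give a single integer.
Constraint 1 (U != V) on D(U)={2,4,6,7,8} D(V)={3,4,6,8}: no change => not a revision
Constraint 2 (U < V) on D(U)={2,4,6,7,8} D(V)={3,4,6,8}: U {2,4,6,7,8}->{2,4,6,7} => REVISION
Constraint 3 (Y + U = V) on D(Y)={2,3,5,6,7,8} D(U)={2,4,6,7} D(V)={3,4,6,8}: Y {2,3,5,6,7,8}->{2,6}; U {2,4,6,7}->{2,4,6}; V {3,4,6,8}->{4,6,8} => REVISION
Constraint 4 (V + Y = U) on D(V)={4,6,8} D(Y)={2,6} D(U)={2,4,6}: V {4,6,8}->{4}; Y {2,6}->{2}; U {2,4,6}->{6} => REVISION
Total revisions = 3

Answer: 3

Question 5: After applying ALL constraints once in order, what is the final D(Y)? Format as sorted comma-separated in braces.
Constraint 1 (U != V) on D(U)={2,4,6,7,8} D(V)={3,4,6,8}: no change
Constraint 2 (U < V) on D(U)={2,4,6,7,8} D(V)={3,4,6,8}: U {2,4,6,7,8}->{2,4,6,7}
Constraint 3 (Y + U = V) on D(Y)={2,3,5,6,7,8} D(U)={2,4,6,7} D(V)={3,4,6,8}: Y {2,3,5,6,7,8}->{2,6}; U {2,4,6,7}->{2,4,6}; V {3,4,6,8}->{4,6,8}
Constraint 4 (V + Y = U) on D(V)={4,6,8} D(Y)={2,6} D(U)={2,4,6}: V {4,6,8}->{4}; Y {2,6}->{2}; U {2,4,6}->{6}
So after all 4 constraints: D(Y) = {2}

Answer: {2}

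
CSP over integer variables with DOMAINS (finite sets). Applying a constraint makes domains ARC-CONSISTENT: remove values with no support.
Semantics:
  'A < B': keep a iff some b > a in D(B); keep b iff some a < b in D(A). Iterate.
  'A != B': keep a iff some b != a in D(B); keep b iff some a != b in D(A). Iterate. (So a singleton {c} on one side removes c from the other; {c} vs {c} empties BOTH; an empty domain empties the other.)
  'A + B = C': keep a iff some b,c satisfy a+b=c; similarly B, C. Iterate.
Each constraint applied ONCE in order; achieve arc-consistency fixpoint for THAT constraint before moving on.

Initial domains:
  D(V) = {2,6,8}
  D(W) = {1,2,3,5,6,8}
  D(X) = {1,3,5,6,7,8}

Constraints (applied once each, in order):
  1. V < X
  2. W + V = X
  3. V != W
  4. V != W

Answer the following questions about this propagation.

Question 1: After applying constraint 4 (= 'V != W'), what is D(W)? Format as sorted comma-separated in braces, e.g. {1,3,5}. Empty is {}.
Constraint 1 (V < X) on D(V)={2,6,8} D(X)={1,3,5,6,7,8}: V {2,6,8}->{2,6}; X {1,3,5,6,7,8}->{3,5,6,7,8}
Constraint 2 (W + V = X) on D(W)={1,2,3,5,6,8} D(V)={2,6} D(X)={3,5,6,7,8}: W {1,2,3,5,6,8}->{1,2,3,5,6}; X {3,5,6,7,8}->{3,5,7,8}
Constraint 3 (V != W) on D(V)={2,6} D(W)={1,2,3,5,6}: no change
Constraint 4 (V != W) on D(V)={2,6} D(W)={1,2,3,5,6}: no change
So after constraint 4: D(W) = {1,2,3,5,6}

Answer: {1,2,3,5,6}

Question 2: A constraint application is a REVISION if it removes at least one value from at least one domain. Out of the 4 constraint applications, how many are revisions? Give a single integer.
Constraint 1 (V < X) on D(V)={2,6,8} D(X)={1,3,5,6,7,8}: V {2,6,8}->{2,6}; X {1,3,5,6,7,8}->{3,5,6,7,8} => REVISION
Constraint 2 (W + V = X) on D(W)={1,2,3,5,6,8} D(V)={2,6} D(X)={3,5,6,7,8}: W {1,2,3,5,6,8}->{1,2,3,5,6}; X {3,5,6,7,8}->{3,5,7,8} => REVISION
Constraint 3 (V != W) on D(V)={2,6} D(W)={1,2,3,5,6}: no change => not a revision
Constraint 4 (V != W) on D(V)={2,6} D(W)={1,2,3,5,6}: no change => not a revision
Total revisions = 2

Answer: 2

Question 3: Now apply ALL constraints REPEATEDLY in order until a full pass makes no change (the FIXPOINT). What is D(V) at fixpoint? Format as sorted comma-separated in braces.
pass 0 (initial): D(V)={2,6,8}
pass 1: V {2,6,8}->{2,6}; W {1,2,3,5,6,8}->{1,2,3,5,6}; X {1,3,5,6,7,8}->{3,5,7,8}
pass 2: no change
Fixpoint after 2 passes: D(V) = {2,6}

Answer: {2,6}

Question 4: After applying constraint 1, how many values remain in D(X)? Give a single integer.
Constraint 1 (V < X) on D(V)={2,6,8} D(X)={1,3,5,6,7,8}: V {2,6,8}->{2,6}; X {1,3,5,6,7,8}->{3,5,6,7,8}
So after constraint 1: D(X)={3,5,6,7,8}, size = 5

Answer: 5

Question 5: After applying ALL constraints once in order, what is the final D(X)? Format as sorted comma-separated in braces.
Answer: {3,5,7,8}

Derivation:
Constraint 1 (V < X) on D(V)={2,6,8} D(X)={1,3,5,6,7,8}: V {2,6,8}->{2,6}; X {1,3,5,6,7,8}->{3,5,6,7,8}
Constraint 2 (W + V = X) on D(W)={1,2,3,5,6,8} D(V)={2,6} D(X)={3,5,6,7,8}: W {1,2,3,5,6,8}->{1,2,3,5,6}; X {3,5,6,7,8}->{3,5,7,8}
Constraint 3 (V != W) on D(V)={2,6} D(W)={1,2,3,5,6}: no change
Constraint 4 (V != W) on D(V)={2,6} D(W)={1,2,3,5,6}: no change
So after all 4 constraints: D(X) = {3,5,7,8}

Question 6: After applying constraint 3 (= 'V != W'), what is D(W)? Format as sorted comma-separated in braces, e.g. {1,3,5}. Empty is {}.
Answer: {1,2,3,5,6}

Derivation:
Constraint 1 (V < X) on D(V)={2,6,8} D(X)={1,3,5,6,7,8}: V {2,6,8}->{2,6}; X {1,3,5,6,7,8}->{3,5,6,7,8}
Constraint 2 (W + V = X) on D(W)={1,2,3,5,6,8} D(V)={2,6} D(X)={3,5,6,7,8}: W {1,2,3,5,6,8}->{1,2,3,5,6}; X {3,5,6,7,8}->{3,5,7,8}
Constraint 3 (V != W) on D(V)={2,6} D(W)={1,2,3,5,6}: no change
So after constraint 3: D(W) = {1,2,3,5,6}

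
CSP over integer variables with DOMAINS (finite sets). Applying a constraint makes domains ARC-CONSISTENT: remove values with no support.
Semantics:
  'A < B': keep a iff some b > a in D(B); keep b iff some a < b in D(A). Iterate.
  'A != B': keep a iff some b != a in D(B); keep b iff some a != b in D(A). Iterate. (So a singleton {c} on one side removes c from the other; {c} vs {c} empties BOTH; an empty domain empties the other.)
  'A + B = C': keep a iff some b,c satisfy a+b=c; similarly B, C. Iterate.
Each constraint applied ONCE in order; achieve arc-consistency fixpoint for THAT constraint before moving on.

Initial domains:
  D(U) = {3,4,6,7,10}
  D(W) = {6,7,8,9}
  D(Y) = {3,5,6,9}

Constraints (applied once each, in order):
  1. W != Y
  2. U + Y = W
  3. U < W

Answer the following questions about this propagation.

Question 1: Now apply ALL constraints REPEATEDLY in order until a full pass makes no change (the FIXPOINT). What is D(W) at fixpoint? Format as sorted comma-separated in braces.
Answer: {6,7,8,9}

Derivation:
pass 0 (initial): D(W)={6,7,8,9}
pass 1: U {3,4,6,7,10}->{3,4,6}; Y {3,5,6,9}->{3,5,6}
pass 2: no change
Fixpoint after 2 passes: D(W) = {6,7,8,9}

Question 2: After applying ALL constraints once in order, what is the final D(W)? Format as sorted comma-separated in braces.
Constraint 1 (W != Y) on D(W)={6,7,8,9} D(Y)={3,5,6,9}: no change
Constraint 2 (U + Y = W) on D(U)={3,4,6,7,10} D(Y)={3,5,6,9} D(W)={6,7,8,9}: U {3,4,6,7,10}->{3,4,6}; Y {3,5,6,9}->{3,5,6}
Constraint 3 (U < W) on D(U)={3,4,6} D(W)={6,7,8,9}: no change
So after all 3 constraints: D(W) = {6,7,8,9}

Answer: {6,7,8,9}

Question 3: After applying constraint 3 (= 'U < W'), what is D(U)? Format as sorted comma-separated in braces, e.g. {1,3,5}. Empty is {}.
Constraint 1 (W != Y) on D(W)={6,7,8,9} D(Y)={3,5,6,9}: no change
Constraint 2 (U + Y = W) on D(U)={3,4,6,7,10} D(Y)={3,5,6,9} D(W)={6,7,8,9}: U {3,4,6,7,10}->{3,4,6}; Y {3,5,6,9}->{3,5,6}
Constraint 3 (U < W) on D(U)={3,4,6} D(W)={6,7,8,9}: no change
So after constraint 3: D(U) = {3,4,6}

Answer: {3,4,6}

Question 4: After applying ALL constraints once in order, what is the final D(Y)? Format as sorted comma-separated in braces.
Answer: {3,5,6}

Derivation:
Constraint 1 (W != Y) on D(W)={6,7,8,9} D(Y)={3,5,6,9}: no change
Constraint 2 (U + Y = W) on D(U)={3,4,6,7,10} D(Y)={3,5,6,9} D(W)={6,7,8,9}: U {3,4,6,7,10}->{3,4,6}; Y {3,5,6,9}->{3,5,6}
Constraint 3 (U < W) on D(U)={3,4,6} D(W)={6,7,8,9}: no change
So after all 3 constraints: D(Y) = {3,5,6}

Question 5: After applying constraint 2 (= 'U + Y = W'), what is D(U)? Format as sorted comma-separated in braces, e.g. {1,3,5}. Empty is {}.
Answer: {3,4,6}

Derivation:
Constraint 1 (W != Y) on D(W)={6,7,8,9} D(Y)={3,5,6,9}: no change
Constraint 2 (U + Y = W) on D(U)={3,4,6,7,10} D(Y)={3,5,6,9} D(W)={6,7,8,9}: U {3,4,6,7,10}->{3,4,6}; Y {3,5,6,9}->{3,5,6}
So after constraint 2: D(U) = {3,4,6}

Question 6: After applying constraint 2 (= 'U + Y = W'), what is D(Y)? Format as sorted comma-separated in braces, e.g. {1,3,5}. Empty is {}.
Constraint 1 (W != Y) on D(W)={6,7,8,9} D(Y)={3,5,6,9}: no change
Constraint 2 (U + Y = W) on D(U)={3,4,6,7,10} D(Y)={3,5,6,9} D(W)={6,7,8,9}: U {3,4,6,7,10}->{3,4,6}; Y {3,5,6,9}->{3,5,6}
So after constraint 2: D(Y) = {3,5,6}

Answer: {3,5,6}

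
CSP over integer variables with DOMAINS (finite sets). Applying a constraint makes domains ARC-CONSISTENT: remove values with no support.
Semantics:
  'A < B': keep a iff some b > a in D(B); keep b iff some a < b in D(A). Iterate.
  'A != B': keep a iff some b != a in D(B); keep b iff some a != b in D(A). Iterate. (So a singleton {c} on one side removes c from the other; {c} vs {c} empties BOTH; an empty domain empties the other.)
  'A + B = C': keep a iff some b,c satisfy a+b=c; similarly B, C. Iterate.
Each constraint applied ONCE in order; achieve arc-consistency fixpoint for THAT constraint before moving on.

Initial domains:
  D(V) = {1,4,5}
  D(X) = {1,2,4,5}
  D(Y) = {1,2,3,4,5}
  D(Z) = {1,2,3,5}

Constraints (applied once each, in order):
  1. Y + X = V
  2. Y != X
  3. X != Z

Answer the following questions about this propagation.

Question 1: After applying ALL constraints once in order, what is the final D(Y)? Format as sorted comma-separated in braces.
Answer: {1,2,3,4}

Derivation:
Constraint 1 (Y + X = V) on D(Y)={1,2,3,4,5} D(X)={1,2,4,5} D(V)={1,4,5}: Y {1,2,3,4,5}->{1,2,3,4}; X {1,2,4,5}->{1,2,4}; V {1,4,5}->{4,5}
Constraint 2 (Y != X) on D(Y)={1,2,3,4} D(X)={1,2,4}: no change
Constraint 3 (X != Z) on D(X)={1,2,4} D(Z)={1,2,3,5}: no change
So after all 3 constraints: D(Y) = {1,2,3,4}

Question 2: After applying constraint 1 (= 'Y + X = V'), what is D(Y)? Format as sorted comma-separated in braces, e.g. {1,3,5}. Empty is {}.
Constraint 1 (Y + X = V) on D(Y)={1,2,3,4,5} D(X)={1,2,4,5} D(V)={1,4,5}: Y {1,2,3,4,5}->{1,2,3,4}; X {1,2,4,5}->{1,2,4}; V {1,4,5}->{4,5}
So after constraint 1: D(Y) = {1,2,3,4}

Answer: {1,2,3,4}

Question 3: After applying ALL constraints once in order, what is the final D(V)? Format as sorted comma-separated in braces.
Answer: {4,5}

Derivation:
Constraint 1 (Y + X = V) on D(Y)={1,2,3,4,5} D(X)={1,2,4,5} D(V)={1,4,5}: Y {1,2,3,4,5}->{1,2,3,4}; X {1,2,4,5}->{1,2,4}; V {1,4,5}->{4,5}
Constraint 2 (Y != X) on D(Y)={1,2,3,4} D(X)={1,2,4}: no change
Constraint 3 (X != Z) on D(X)={1,2,4} D(Z)={1,2,3,5}: no change
So after all 3 constraints: D(V) = {4,5}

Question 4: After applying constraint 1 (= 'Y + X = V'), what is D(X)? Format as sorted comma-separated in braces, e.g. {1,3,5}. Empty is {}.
Answer: {1,2,4}

Derivation:
Constraint 1 (Y + X = V) on D(Y)={1,2,3,4,5} D(X)={1,2,4,5} D(V)={1,4,5}: Y {1,2,3,4,5}->{1,2,3,4}; X {1,2,4,5}->{1,2,4}; V {1,4,5}->{4,5}
So after constraint 1: D(X) = {1,2,4}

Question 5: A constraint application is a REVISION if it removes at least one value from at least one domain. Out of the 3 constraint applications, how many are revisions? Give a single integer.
Constraint 1 (Y + X = V) on D(Y)={1,2,3,4,5} D(X)={1,2,4,5} D(V)={1,4,5}: Y {1,2,3,4,5}->{1,2,3,4}; X {1,2,4,5}->{1,2,4}; V {1,4,5}->{4,5} => REVISION
Constraint 2 (Y != X) on D(Y)={1,2,3,4} D(X)={1,2,4}: no change => not a revision
Constraint 3 (X != Z) on D(X)={1,2,4} D(Z)={1,2,3,5}: no change => not a revision
Total revisions = 1

Answer: 1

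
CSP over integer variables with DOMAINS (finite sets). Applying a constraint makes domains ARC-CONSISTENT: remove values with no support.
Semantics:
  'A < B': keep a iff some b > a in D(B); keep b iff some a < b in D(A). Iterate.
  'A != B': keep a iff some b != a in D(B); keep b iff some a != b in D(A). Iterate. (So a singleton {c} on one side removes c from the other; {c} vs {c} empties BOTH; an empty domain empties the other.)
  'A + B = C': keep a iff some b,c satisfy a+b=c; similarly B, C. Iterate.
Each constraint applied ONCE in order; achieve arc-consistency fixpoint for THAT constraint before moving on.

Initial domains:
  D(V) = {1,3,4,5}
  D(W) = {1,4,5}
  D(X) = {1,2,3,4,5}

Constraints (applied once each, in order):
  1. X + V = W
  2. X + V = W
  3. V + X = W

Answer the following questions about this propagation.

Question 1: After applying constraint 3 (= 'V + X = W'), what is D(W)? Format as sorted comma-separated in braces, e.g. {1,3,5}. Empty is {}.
Answer: {4,5}

Derivation:
Constraint 1 (X + V = W) on D(X)={1,2,3,4,5} D(V)={1,3,4,5} D(W)={1,4,5}: X {1,2,3,4,5}->{1,2,3,4}; V {1,3,4,5}->{1,3,4}; W {1,4,5}->{4,5}
Constraint 2 (X + V = W) on D(X)={1,2,3,4} D(V)={1,3,4} D(W)={4,5}: no change
Constraint 3 (V + X = W) on D(V)={1,3,4} D(X)={1,2,3,4} D(W)={4,5}: no change
So after constraint 3: D(W) = {4,5}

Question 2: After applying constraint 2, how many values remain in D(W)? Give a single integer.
Answer: 2

Derivation:
Constraint 1 (X + V = W) on D(X)={1,2,3,4,5} D(V)={1,3,4,5} D(W)={1,4,5}: X {1,2,3,4,5}->{1,2,3,4}; V {1,3,4,5}->{1,3,4}; W {1,4,5}->{4,5}
Constraint 2 (X + V = W) on D(X)={1,2,3,4} D(V)={1,3,4} D(W)={4,5}: no change
So after constraint 2: D(W)={4,5}, size = 2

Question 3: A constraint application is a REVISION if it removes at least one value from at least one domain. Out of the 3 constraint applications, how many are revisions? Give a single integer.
Answer: 1

Derivation:
Constraint 1 (X + V = W) on D(X)={1,2,3,4,5} D(V)={1,3,4,5} D(W)={1,4,5}: X {1,2,3,4,5}->{1,2,3,4}; V {1,3,4,5}->{1,3,4}; W {1,4,5}->{4,5} => REVISION
Constraint 2 (X + V = W) on D(X)={1,2,3,4} D(V)={1,3,4} D(W)={4,5}: no change => not a revision
Constraint 3 (V + X = W) on D(V)={1,3,4} D(X)={1,2,3,4} D(W)={4,5}: no change => not a revision
Total revisions = 1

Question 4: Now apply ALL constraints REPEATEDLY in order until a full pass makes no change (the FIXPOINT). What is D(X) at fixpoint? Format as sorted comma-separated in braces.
Answer: {1,2,3,4}

Derivation:
pass 0 (initial): D(X)={1,2,3,4,5}
pass 1: V {1,3,4,5}->{1,3,4}; W {1,4,5}->{4,5}; X {1,2,3,4,5}->{1,2,3,4}
pass 2: no change
Fixpoint after 2 passes: D(X) = {1,2,3,4}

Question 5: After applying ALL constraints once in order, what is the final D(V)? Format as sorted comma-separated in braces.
Answer: {1,3,4}

Derivation:
Constraint 1 (X + V = W) on D(X)={1,2,3,4,5} D(V)={1,3,4,5} D(W)={1,4,5}: X {1,2,3,4,5}->{1,2,3,4}; V {1,3,4,5}->{1,3,4}; W {1,4,5}->{4,5}
Constraint 2 (X + V = W) on D(X)={1,2,3,4} D(V)={1,3,4} D(W)={4,5}: no change
Constraint 3 (V + X = W) on D(V)={1,3,4} D(X)={1,2,3,4} D(W)={4,5}: no change
So after all 3 constraints: D(V) = {1,3,4}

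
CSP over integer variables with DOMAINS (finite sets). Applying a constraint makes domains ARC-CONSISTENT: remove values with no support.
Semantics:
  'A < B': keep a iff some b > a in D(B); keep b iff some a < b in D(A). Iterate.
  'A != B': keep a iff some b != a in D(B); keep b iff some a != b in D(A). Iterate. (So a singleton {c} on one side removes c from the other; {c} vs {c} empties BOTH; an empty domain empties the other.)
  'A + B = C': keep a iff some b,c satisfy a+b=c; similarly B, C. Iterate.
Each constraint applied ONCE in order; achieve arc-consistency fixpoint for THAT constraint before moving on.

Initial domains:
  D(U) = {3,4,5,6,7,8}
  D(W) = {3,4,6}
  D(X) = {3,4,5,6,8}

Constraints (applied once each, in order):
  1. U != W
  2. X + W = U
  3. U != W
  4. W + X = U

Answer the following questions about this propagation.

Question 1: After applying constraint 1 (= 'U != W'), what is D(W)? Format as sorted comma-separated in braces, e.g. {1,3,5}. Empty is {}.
Constraint 1 (U != W) on D(U)={3,4,5,6,7,8} D(W)={3,4,6}: no change
So after constraint 1: D(W) = {3,4,6}

Answer: {3,4,6}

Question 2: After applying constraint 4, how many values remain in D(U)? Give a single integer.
Constraint 1 (U != W) on D(U)={3,4,5,6,7,8} D(W)={3,4,6}: no change
Constraint 2 (X + W = U) on D(X)={3,4,5,6,8} D(W)={3,4,6} D(U)={3,4,5,6,7,8}: X {3,4,5,6,8}->{3,4,5}; W {3,4,6}->{3,4}; U {3,4,5,6,7,8}->{6,7,8}
Constraint 3 (U != W) on D(U)={6,7,8} D(W)={3,4}: no change
Constraint 4 (W + X = U) on D(W)={3,4} D(X)={3,4,5} D(U)={6,7,8}: no change
So after constraint 4: D(U)={6,7,8}, size = 3

Answer: 3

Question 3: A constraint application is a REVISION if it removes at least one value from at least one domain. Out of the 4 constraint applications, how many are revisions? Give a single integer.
Constraint 1 (U != W) on D(U)={3,4,5,6,7,8} D(W)={3,4,6}: no change => not a revision
Constraint 2 (X + W = U) on D(X)={3,4,5,6,8} D(W)={3,4,6} D(U)={3,4,5,6,7,8}: X {3,4,5,6,8}->{3,4,5}; W {3,4,6}->{3,4}; U {3,4,5,6,7,8}->{6,7,8} => REVISION
Constraint 3 (U != W) on D(U)={6,7,8} D(W)={3,4}: no change => not a revision
Constraint 4 (W + X = U) on D(W)={3,4} D(X)={3,4,5} D(U)={6,7,8}: no change => not a revision
Total revisions = 1

Answer: 1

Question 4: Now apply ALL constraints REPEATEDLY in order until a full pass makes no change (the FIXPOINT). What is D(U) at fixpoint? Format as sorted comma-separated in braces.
pass 0 (initial): D(U)={3,4,5,6,7,8}
pass 1: U {3,4,5,6,7,8}->{6,7,8}; W {3,4,6}->{3,4}; X {3,4,5,6,8}->{3,4,5}
pass 2: no change
Fixpoint after 2 passes: D(U) = {6,7,8}

Answer: {6,7,8}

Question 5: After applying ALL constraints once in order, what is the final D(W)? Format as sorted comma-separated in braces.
Answer: {3,4}

Derivation:
Constraint 1 (U != W) on D(U)={3,4,5,6,7,8} D(W)={3,4,6}: no change
Constraint 2 (X + W = U) on D(X)={3,4,5,6,8} D(W)={3,4,6} D(U)={3,4,5,6,7,8}: X {3,4,5,6,8}->{3,4,5}; W {3,4,6}->{3,4}; U {3,4,5,6,7,8}->{6,7,8}
Constraint 3 (U != W) on D(U)={6,7,8} D(W)={3,4}: no change
Constraint 4 (W + X = U) on D(W)={3,4} D(X)={3,4,5} D(U)={6,7,8}: no change
So after all 4 constraints: D(W) = {3,4}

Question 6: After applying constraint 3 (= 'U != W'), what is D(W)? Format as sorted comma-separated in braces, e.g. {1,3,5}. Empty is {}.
Answer: {3,4}

Derivation:
Constraint 1 (U != W) on D(U)={3,4,5,6,7,8} D(W)={3,4,6}: no change
Constraint 2 (X + W = U) on D(X)={3,4,5,6,8} D(W)={3,4,6} D(U)={3,4,5,6,7,8}: X {3,4,5,6,8}->{3,4,5}; W {3,4,6}->{3,4}; U {3,4,5,6,7,8}->{6,7,8}
Constraint 3 (U != W) on D(U)={6,7,8} D(W)={3,4}: no change
So after constraint 3: D(W) = {3,4}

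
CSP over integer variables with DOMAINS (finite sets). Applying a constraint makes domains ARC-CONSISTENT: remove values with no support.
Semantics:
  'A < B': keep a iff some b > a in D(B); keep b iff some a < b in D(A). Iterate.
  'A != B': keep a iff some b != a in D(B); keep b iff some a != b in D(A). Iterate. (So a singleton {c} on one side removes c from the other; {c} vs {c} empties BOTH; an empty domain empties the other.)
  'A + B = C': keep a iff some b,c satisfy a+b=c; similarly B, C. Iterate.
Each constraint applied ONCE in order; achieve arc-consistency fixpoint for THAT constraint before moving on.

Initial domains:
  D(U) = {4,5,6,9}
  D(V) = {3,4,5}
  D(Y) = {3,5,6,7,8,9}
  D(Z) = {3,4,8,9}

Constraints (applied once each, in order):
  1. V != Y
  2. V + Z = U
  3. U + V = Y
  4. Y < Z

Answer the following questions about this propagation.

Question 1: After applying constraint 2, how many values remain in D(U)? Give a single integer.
Answer: 2

Derivation:
Constraint 1 (V != Y) on D(V)={3,4,5} D(Y)={3,5,6,7,8,9}: no change
Constraint 2 (V + Z = U) on D(V)={3,4,5} D(Z)={3,4,8,9} D(U)={4,5,6,9}: V {3,4,5}->{3,5}; Z {3,4,8,9}->{3,4}; U {4,5,6,9}->{6,9}
So after constraint 2: D(U)={6,9}, size = 2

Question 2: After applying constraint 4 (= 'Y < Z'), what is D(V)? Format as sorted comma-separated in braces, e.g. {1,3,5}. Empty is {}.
Answer: {3}

Derivation:
Constraint 1 (V != Y) on D(V)={3,4,5} D(Y)={3,5,6,7,8,9}: no change
Constraint 2 (V + Z = U) on D(V)={3,4,5} D(Z)={3,4,8,9} D(U)={4,5,6,9}: V {3,4,5}->{3,5}; Z {3,4,8,9}->{3,4}; U {4,5,6,9}->{6,9}
Constraint 3 (U + V = Y) on D(U)={6,9} D(V)={3,5} D(Y)={3,5,6,7,8,9}: U {6,9}->{6}; V {3,5}->{3}; Y {3,5,6,7,8,9}->{9}
Constraint 4 (Y < Z) on D(Y)={9} D(Z)={3,4}: Y {9}->{}; Z {3,4}->{}
So after constraint 4: D(V) = {3}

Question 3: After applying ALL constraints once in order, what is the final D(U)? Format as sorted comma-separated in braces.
Constraint 1 (V != Y) on D(V)={3,4,5} D(Y)={3,5,6,7,8,9}: no change
Constraint 2 (V + Z = U) on D(V)={3,4,5} D(Z)={3,4,8,9} D(U)={4,5,6,9}: V {3,4,5}->{3,5}; Z {3,4,8,9}->{3,4}; U {4,5,6,9}->{6,9}
Constraint 3 (U + V = Y) on D(U)={6,9} D(V)={3,5} D(Y)={3,5,6,7,8,9}: U {6,9}->{6}; V {3,5}->{3}; Y {3,5,6,7,8,9}->{9}
Constraint 4 (Y < Z) on D(Y)={9} D(Z)={3,4}: Y {9}->{}; Z {3,4}->{}
So after all 4 constraints: D(U) = {6}

Answer: {6}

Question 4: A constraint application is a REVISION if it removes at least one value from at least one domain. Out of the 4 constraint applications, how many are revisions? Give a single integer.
Constraint 1 (V != Y) on D(V)={3,4,5} D(Y)={3,5,6,7,8,9}: no change => not a revision
Constraint 2 (V + Z = U) on D(V)={3,4,5} D(Z)={3,4,8,9} D(U)={4,5,6,9}: V {3,4,5}->{3,5}; Z {3,4,8,9}->{3,4}; U {4,5,6,9}->{6,9} => REVISION
Constraint 3 (U + V = Y) on D(U)={6,9} D(V)={3,5} D(Y)={3,5,6,7,8,9}: U {6,9}->{6}; V {3,5}->{3}; Y {3,5,6,7,8,9}->{9} => REVISION
Constraint 4 (Y < Z) on D(Y)={9} D(Z)={3,4}: Y {9}->{}; Z {3,4}->{} => REVISION
Total revisions = 3

Answer: 3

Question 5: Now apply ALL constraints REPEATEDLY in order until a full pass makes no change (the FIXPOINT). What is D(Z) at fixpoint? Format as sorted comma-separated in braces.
Answer: {}

Derivation:
pass 0 (initial): D(Z)={3,4,8,9}
pass 1: U {4,5,6,9}->{6}; V {3,4,5}->{3}; Y {3,5,6,7,8,9}->{}; Z {3,4,8,9}->{}
pass 2: U {6}->{}; V {3}->{}
pass 3: no change
Fixpoint after 3 passes: D(Z) = {}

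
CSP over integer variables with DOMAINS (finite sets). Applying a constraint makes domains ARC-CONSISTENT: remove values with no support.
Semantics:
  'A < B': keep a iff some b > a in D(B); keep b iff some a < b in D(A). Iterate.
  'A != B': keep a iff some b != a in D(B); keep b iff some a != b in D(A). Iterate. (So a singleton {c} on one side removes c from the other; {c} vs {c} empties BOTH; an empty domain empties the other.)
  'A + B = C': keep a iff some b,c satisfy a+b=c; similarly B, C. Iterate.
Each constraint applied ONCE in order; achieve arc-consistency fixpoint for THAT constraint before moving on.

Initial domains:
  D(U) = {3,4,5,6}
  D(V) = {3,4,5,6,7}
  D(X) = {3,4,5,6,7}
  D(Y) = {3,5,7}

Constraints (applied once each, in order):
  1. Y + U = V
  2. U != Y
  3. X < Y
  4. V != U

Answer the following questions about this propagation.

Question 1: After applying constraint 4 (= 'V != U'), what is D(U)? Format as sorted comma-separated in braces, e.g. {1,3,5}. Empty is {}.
Answer: {4}

Derivation:
Constraint 1 (Y + U = V) on D(Y)={3,5,7} D(U)={3,4,5,6} D(V)={3,4,5,6,7}: Y {3,5,7}->{3}; U {3,4,5,6}->{3,4}; V {3,4,5,6,7}->{6,7}
Constraint 2 (U != Y) on D(U)={3,4} D(Y)={3}: U {3,4}->{4}
Constraint 3 (X < Y) on D(X)={3,4,5,6,7} D(Y)={3}: X {3,4,5,6,7}->{}; Y {3}->{}
Constraint 4 (V != U) on D(V)={6,7} D(U)={4}: no change
So after constraint 4: D(U) = {4}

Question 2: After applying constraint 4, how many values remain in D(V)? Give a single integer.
Constraint 1 (Y + U = V) on D(Y)={3,5,7} D(U)={3,4,5,6} D(V)={3,4,5,6,7}: Y {3,5,7}->{3}; U {3,4,5,6}->{3,4}; V {3,4,5,6,7}->{6,7}
Constraint 2 (U != Y) on D(U)={3,4} D(Y)={3}: U {3,4}->{4}
Constraint 3 (X < Y) on D(X)={3,4,5,6,7} D(Y)={3}: X {3,4,5,6,7}->{}; Y {3}->{}
Constraint 4 (V != U) on D(V)={6,7} D(U)={4}: no change
So after constraint 4: D(V)={6,7}, size = 2

Answer: 2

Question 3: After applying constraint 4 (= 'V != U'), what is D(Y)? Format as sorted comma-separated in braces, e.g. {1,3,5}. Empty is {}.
Answer: {}

Derivation:
Constraint 1 (Y + U = V) on D(Y)={3,5,7} D(U)={3,4,5,6} D(V)={3,4,5,6,7}: Y {3,5,7}->{3}; U {3,4,5,6}->{3,4}; V {3,4,5,6,7}->{6,7}
Constraint 2 (U != Y) on D(U)={3,4} D(Y)={3}: U {3,4}->{4}
Constraint 3 (X < Y) on D(X)={3,4,5,6,7} D(Y)={3}: X {3,4,5,6,7}->{}; Y {3}->{}
Constraint 4 (V != U) on D(V)={6,7} D(U)={4}: no change
So after constraint 4: D(Y) = {}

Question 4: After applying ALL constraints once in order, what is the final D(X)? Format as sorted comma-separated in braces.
Constraint 1 (Y + U = V) on D(Y)={3,5,7} D(U)={3,4,5,6} D(V)={3,4,5,6,7}: Y {3,5,7}->{3}; U {3,4,5,6}->{3,4}; V {3,4,5,6,7}->{6,7}
Constraint 2 (U != Y) on D(U)={3,4} D(Y)={3}: U {3,4}->{4}
Constraint 3 (X < Y) on D(X)={3,4,5,6,7} D(Y)={3}: X {3,4,5,6,7}->{}; Y {3}->{}
Constraint 4 (V != U) on D(V)={6,7} D(U)={4}: no change
So after all 4 constraints: D(X) = {}

Answer: {}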